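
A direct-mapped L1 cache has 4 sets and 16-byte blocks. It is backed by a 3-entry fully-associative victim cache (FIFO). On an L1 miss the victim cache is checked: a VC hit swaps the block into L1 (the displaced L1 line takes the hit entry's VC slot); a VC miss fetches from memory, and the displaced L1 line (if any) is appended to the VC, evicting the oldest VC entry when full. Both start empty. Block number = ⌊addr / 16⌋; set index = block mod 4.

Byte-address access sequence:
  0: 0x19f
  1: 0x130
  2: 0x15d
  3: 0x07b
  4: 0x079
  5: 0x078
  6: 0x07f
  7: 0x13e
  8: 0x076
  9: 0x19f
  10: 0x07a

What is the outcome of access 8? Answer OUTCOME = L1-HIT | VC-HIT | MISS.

0: 0x19f (blk 25, set 1) → MISS  vc=[]
1: 0x130 (blk 19, set 3) → MISS  vc=[]
2: 0x15d (blk 21, set 1) → MISS  vc=[25]
3: 0x7b (blk 7, set 3) → MISS  vc=[25, 19]
4: 0x79 (blk 7, set 3) → L1-HIT  vc=[25, 19]
5: 0x78 (blk 7, set 3) → L1-HIT  vc=[25, 19]
6: 0x7f (blk 7, set 3) → L1-HIT  vc=[25, 19]
7: 0x13e (blk 19, set 3) → VC-HIT  vc=[25, 7]
8: 0x76 (blk 7, set 3) → VC-HIT  vc=[25, 19]
9: 0x19f (blk 25, set 1) → VC-HIT  vc=[21, 19]
10: 0x7a (blk 7, set 3) → L1-HIT  vc=[21, 19]

OUTCOME = VC-HIT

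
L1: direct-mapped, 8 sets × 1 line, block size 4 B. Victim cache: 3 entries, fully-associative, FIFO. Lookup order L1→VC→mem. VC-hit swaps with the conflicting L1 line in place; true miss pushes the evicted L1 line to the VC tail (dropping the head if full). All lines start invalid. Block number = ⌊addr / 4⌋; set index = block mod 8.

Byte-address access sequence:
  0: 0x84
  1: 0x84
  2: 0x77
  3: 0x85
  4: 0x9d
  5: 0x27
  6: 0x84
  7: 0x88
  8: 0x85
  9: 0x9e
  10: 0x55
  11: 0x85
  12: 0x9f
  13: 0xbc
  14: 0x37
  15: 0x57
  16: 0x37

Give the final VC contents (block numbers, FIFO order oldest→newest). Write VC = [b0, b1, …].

0: 0x84 (blk 33, set 1) → MISS  vc=[]
1: 0x84 (blk 33, set 1) → L1-HIT  vc=[]
2: 0x77 (blk 29, set 5) → MISS  vc=[]
3: 0x85 (blk 33, set 1) → L1-HIT  vc=[]
4: 0x9d (blk 39, set 7) → MISS  vc=[]
5: 0x27 (blk 9, set 1) → MISS  vc=[33]
6: 0x84 (blk 33, set 1) → VC-HIT  vc=[9]
7: 0x88 (blk 34, set 2) → MISS  vc=[9]
8: 0x85 (blk 33, set 1) → L1-HIT  vc=[9]
9: 0x9e (blk 39, set 7) → L1-HIT  vc=[9]
10: 0x55 (blk 21, set 5) → MISS  vc=[9, 29]
11: 0x85 (blk 33, set 1) → L1-HIT  vc=[9, 29]
12: 0x9f (blk 39, set 7) → L1-HIT  vc=[9, 29]
13: 0xbc (blk 47, set 7) → MISS  vc=[9, 29, 39]
14: 0x37 (blk 13, set 5) → MISS  vc=[29, 39, 21]
15: 0x57 (blk 21, set 5) → VC-HIT  vc=[29, 39, 13]
16: 0x37 (blk 13, set 5) → VC-HIT  vc=[29, 39, 21]

VC = [29, 39, 21]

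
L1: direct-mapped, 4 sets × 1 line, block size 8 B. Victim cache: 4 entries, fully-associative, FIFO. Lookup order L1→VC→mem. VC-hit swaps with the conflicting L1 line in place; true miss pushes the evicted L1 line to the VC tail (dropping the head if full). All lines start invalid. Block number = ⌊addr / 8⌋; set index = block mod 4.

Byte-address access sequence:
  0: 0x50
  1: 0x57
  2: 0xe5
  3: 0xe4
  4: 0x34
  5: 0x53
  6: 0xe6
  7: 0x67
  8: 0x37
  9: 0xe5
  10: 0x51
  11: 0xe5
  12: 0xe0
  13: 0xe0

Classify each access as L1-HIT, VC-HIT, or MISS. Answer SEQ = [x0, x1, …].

0: 0x50 (blk 10, set 2) → MISS  vc=[]
1: 0x57 (blk 10, set 2) → L1-HIT  vc=[]
2: 0xe5 (blk 28, set 0) → MISS  vc=[]
3: 0xe4 (blk 28, set 0) → L1-HIT  vc=[]
4: 0x34 (blk 6, set 2) → MISS  vc=[10]
5: 0x53 (blk 10, set 2) → VC-HIT  vc=[6]
6: 0xe6 (blk 28, set 0) → L1-HIT  vc=[6]
7: 0x67 (blk 12, set 0) → MISS  vc=[6, 28]
8: 0x37 (blk 6, set 2) → VC-HIT  vc=[10, 28]
9: 0xe5 (blk 28, set 0) → VC-HIT  vc=[10, 12]
10: 0x51 (blk 10, set 2) → VC-HIT  vc=[6, 12]
11: 0xe5 (blk 28, set 0) → L1-HIT  vc=[6, 12]
12: 0xe0 (blk 28, set 0) → L1-HIT  vc=[6, 12]
13: 0xe0 (blk 28, set 0) → L1-HIT  vc=[6, 12]

SEQ = [MISS, L1-HIT, MISS, L1-HIT, MISS, VC-HIT, L1-HIT, MISS, VC-HIT, VC-HIT, VC-HIT, L1-HIT, L1-HIT, L1-HIT]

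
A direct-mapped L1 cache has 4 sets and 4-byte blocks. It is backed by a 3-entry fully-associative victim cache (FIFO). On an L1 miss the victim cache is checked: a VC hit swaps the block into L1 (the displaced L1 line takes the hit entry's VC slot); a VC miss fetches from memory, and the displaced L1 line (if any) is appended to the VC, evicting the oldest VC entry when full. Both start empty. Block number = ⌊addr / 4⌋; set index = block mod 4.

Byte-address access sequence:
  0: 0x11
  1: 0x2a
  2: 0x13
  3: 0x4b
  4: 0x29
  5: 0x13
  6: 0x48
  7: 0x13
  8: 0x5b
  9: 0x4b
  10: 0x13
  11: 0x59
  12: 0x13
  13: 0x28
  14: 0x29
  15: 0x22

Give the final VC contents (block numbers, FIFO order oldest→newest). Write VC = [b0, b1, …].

VC = [22, 18, 4]

  [0] addr=0x11 blk=4 s=0: MISS | VC []
  [1] addr=0x2a blk=10 s=2: MISS | VC []
  [2] addr=0x13 blk=4 s=0: L1-HIT | VC []
  [3] addr=0x4b blk=18 s=2: MISS | VC [10]
  [4] addr=0x29 blk=10 s=2: VC-HIT | VC [18]
  [5] addr=0x13 blk=4 s=0: L1-HIT | VC [18]
  [6] addr=0x48 blk=18 s=2: VC-HIT | VC [10]
  [7] addr=0x13 blk=4 s=0: L1-HIT | VC [10]
  [8] addr=0x5b blk=22 s=2: MISS | VC [10, 18]
  [9] addr=0x4b blk=18 s=2: VC-HIT | VC [10, 22]
  [10] addr=0x13 blk=4 s=0: L1-HIT | VC [10, 22]
  [11] addr=0x59 blk=22 s=2: VC-HIT | VC [10, 18]
  [12] addr=0x13 blk=4 s=0: L1-HIT | VC [10, 18]
  [13] addr=0x28 blk=10 s=2: VC-HIT | VC [22, 18]
  [14] addr=0x29 blk=10 s=2: L1-HIT | VC [22, 18]
  [15] addr=0x22 blk=8 s=0: MISS | VC [22, 18, 4]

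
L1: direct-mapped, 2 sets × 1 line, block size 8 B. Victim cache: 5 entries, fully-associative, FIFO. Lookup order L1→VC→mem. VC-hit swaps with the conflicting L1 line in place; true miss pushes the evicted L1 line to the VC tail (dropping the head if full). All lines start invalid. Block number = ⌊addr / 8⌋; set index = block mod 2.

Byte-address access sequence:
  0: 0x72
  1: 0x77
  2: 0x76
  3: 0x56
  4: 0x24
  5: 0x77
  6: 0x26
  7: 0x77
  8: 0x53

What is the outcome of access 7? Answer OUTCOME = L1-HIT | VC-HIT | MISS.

OUTCOME = VC-HIT

#0 0x72→b14/s0 MISS; vc=[]
#1 0x77→b14/s0 L1-HIT; vc=[]
#2 0x76→b14/s0 L1-HIT; vc=[]
#3 0x56→b10/s0 MISS; vc=[14]
#4 0x24→b4/s0 MISS; vc=[14,10]
#5 0x77→b14/s0 VC-HIT; vc=[4,10]
#6 0x26→b4/s0 VC-HIT; vc=[14,10]
#7 0x77→b14/s0 VC-HIT; vc=[4,10]
#8 0x53→b10/s0 VC-HIT; vc=[4,14]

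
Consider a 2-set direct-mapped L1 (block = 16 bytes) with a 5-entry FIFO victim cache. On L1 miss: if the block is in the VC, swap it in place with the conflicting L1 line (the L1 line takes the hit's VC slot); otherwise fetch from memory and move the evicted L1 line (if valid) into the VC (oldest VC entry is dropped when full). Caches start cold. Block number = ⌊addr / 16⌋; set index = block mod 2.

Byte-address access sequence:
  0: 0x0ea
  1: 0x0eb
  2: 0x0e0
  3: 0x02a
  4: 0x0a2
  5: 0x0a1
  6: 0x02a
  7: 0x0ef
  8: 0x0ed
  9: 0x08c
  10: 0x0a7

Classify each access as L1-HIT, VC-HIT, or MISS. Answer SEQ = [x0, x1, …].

SEQ = [MISS, L1-HIT, L1-HIT, MISS, MISS, L1-HIT, VC-HIT, VC-HIT, L1-HIT, MISS, VC-HIT]

#0 0xea→b14/s0 MISS; vc=[]
#1 0xeb→b14/s0 L1-HIT; vc=[]
#2 0xe0→b14/s0 L1-HIT; vc=[]
#3 0x2a→b2/s0 MISS; vc=[14]
#4 0xa2→b10/s0 MISS; vc=[14,2]
#5 0xa1→b10/s0 L1-HIT; vc=[14,2]
#6 0x2a→b2/s0 VC-HIT; vc=[14,10]
#7 0xef→b14/s0 VC-HIT; vc=[2,10]
#8 0xed→b14/s0 L1-HIT; vc=[2,10]
#9 0x8c→b8/s0 MISS; vc=[2,10,14]
#10 0xa7→b10/s0 VC-HIT; vc=[2,8,14]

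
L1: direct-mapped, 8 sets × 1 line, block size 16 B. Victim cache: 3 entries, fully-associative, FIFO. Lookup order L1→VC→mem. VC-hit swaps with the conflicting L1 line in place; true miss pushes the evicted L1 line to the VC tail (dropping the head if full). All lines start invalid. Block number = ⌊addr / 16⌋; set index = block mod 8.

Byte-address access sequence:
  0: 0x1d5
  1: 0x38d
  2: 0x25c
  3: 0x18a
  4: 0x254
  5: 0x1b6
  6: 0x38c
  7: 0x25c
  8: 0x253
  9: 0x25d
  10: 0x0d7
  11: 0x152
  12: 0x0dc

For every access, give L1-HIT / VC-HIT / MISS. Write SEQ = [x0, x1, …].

SEQ = [MISS, MISS, MISS, MISS, L1-HIT, MISS, VC-HIT, L1-HIT, L1-HIT, L1-HIT, MISS, MISS, VC-HIT]

  [0] addr=0x1d5 blk=29 s=5: MISS | VC []
  [1] addr=0x38d blk=56 s=0: MISS | VC []
  [2] addr=0x25c blk=37 s=5: MISS | VC [29]
  [3] addr=0x18a blk=24 s=0: MISS | VC [29, 56]
  [4] addr=0x254 blk=37 s=5: L1-HIT | VC [29, 56]
  [5] addr=0x1b6 blk=27 s=3: MISS | VC [29, 56]
  [6] addr=0x38c blk=56 s=0: VC-HIT | VC [29, 24]
  [7] addr=0x25c blk=37 s=5: L1-HIT | VC [29, 24]
  [8] addr=0x253 blk=37 s=5: L1-HIT | VC [29, 24]
  [9] addr=0x25d blk=37 s=5: L1-HIT | VC [29, 24]
  [10] addr=0xd7 blk=13 s=5: MISS | VC [29, 24, 37]
  [11] addr=0x152 blk=21 s=5: MISS | VC [24, 37, 13]
  [12] addr=0xdc blk=13 s=5: VC-HIT | VC [24, 37, 21]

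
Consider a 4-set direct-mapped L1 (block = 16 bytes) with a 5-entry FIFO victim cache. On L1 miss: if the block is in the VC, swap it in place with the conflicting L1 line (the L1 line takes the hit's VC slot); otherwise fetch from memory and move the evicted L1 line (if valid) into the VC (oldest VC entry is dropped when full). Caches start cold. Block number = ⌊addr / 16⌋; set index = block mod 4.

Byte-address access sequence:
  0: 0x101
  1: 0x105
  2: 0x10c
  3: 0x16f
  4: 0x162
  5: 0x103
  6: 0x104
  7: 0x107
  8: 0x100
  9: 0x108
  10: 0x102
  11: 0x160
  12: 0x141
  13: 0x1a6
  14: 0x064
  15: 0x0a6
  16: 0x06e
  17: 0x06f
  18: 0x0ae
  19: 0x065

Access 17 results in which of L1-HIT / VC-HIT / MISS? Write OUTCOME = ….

OUTCOME = L1-HIT

0: 0x101 (blk 16, set 0) → MISS  vc=[]
1: 0x105 (blk 16, set 0) → L1-HIT  vc=[]
2: 0x10c (blk 16, set 0) → L1-HIT  vc=[]
3: 0x16f (blk 22, set 2) → MISS  vc=[]
4: 0x162 (blk 22, set 2) → L1-HIT  vc=[]
5: 0x103 (blk 16, set 0) → L1-HIT  vc=[]
6: 0x104 (blk 16, set 0) → L1-HIT  vc=[]
7: 0x107 (blk 16, set 0) → L1-HIT  vc=[]
8: 0x100 (blk 16, set 0) → L1-HIT  vc=[]
9: 0x108 (blk 16, set 0) → L1-HIT  vc=[]
10: 0x102 (blk 16, set 0) → L1-HIT  vc=[]
11: 0x160 (blk 22, set 2) → L1-HIT  vc=[]
12: 0x141 (blk 20, set 0) → MISS  vc=[16]
13: 0x1a6 (blk 26, set 2) → MISS  vc=[16, 22]
14: 0x64 (blk 6, set 2) → MISS  vc=[16, 22, 26]
15: 0xa6 (blk 10, set 2) → MISS  vc=[16, 22, 26, 6]
16: 0x6e (blk 6, set 2) → VC-HIT  vc=[16, 22, 26, 10]
17: 0x6f (blk 6, set 2) → L1-HIT  vc=[16, 22, 26, 10]
18: 0xae (blk 10, set 2) → VC-HIT  vc=[16, 22, 26, 6]
19: 0x65 (blk 6, set 2) → VC-HIT  vc=[16, 22, 26, 10]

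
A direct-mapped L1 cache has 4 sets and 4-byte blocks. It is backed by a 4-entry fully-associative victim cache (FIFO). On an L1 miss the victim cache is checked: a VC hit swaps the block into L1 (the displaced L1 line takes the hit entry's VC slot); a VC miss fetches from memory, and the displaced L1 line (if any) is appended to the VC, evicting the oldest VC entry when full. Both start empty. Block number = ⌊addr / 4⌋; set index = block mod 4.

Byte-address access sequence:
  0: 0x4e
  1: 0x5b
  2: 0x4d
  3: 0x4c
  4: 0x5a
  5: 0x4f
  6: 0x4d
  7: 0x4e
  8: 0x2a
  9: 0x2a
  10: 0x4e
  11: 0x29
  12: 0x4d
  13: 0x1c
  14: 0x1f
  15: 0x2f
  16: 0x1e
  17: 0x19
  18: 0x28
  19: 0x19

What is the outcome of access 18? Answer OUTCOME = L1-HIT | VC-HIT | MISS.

OUTCOME = VC-HIT

0: 0x4e (blk 19, set 3) → MISS  vc=[]
1: 0x5b (blk 22, set 2) → MISS  vc=[]
2: 0x4d (blk 19, set 3) → L1-HIT  vc=[]
3: 0x4c (blk 19, set 3) → L1-HIT  vc=[]
4: 0x5a (blk 22, set 2) → L1-HIT  vc=[]
5: 0x4f (blk 19, set 3) → L1-HIT  vc=[]
6: 0x4d (blk 19, set 3) → L1-HIT  vc=[]
7: 0x4e (blk 19, set 3) → L1-HIT  vc=[]
8: 0x2a (blk 10, set 2) → MISS  vc=[22]
9: 0x2a (blk 10, set 2) → L1-HIT  vc=[22]
10: 0x4e (blk 19, set 3) → L1-HIT  vc=[22]
11: 0x29 (blk 10, set 2) → L1-HIT  vc=[22]
12: 0x4d (blk 19, set 3) → L1-HIT  vc=[22]
13: 0x1c (blk 7, set 3) → MISS  vc=[22, 19]
14: 0x1f (blk 7, set 3) → L1-HIT  vc=[22, 19]
15: 0x2f (blk 11, set 3) → MISS  vc=[22, 19, 7]
16: 0x1e (blk 7, set 3) → VC-HIT  vc=[22, 19, 11]
17: 0x19 (blk 6, set 2) → MISS  vc=[22, 19, 11, 10]
18: 0x28 (blk 10, set 2) → VC-HIT  vc=[22, 19, 11, 6]
19: 0x19 (blk 6, set 2) → VC-HIT  vc=[22, 19, 11, 10]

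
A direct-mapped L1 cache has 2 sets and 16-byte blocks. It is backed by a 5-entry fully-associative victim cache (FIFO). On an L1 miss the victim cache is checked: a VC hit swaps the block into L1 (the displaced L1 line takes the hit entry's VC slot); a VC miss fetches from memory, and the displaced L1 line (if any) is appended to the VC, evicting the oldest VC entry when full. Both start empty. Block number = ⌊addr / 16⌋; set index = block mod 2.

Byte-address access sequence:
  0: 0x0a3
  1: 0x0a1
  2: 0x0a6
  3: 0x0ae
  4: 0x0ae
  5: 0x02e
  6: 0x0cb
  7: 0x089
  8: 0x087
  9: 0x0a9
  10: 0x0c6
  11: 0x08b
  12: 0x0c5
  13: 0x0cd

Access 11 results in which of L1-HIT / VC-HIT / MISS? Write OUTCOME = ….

0: 0xa3 (blk 10, set 0) → MISS  vc=[]
1: 0xa1 (blk 10, set 0) → L1-HIT  vc=[]
2: 0xa6 (blk 10, set 0) → L1-HIT  vc=[]
3: 0xae (blk 10, set 0) → L1-HIT  vc=[]
4: 0xae (blk 10, set 0) → L1-HIT  vc=[]
5: 0x2e (blk 2, set 0) → MISS  vc=[10]
6: 0xcb (blk 12, set 0) → MISS  vc=[10, 2]
7: 0x89 (blk 8, set 0) → MISS  vc=[10, 2, 12]
8: 0x87 (blk 8, set 0) → L1-HIT  vc=[10, 2, 12]
9: 0xa9 (blk 10, set 0) → VC-HIT  vc=[8, 2, 12]
10: 0xc6 (blk 12, set 0) → VC-HIT  vc=[8, 2, 10]
11: 0x8b (blk 8, set 0) → VC-HIT  vc=[12, 2, 10]
12: 0xc5 (blk 12, set 0) → VC-HIT  vc=[8, 2, 10]
13: 0xcd (blk 12, set 0) → L1-HIT  vc=[8, 2, 10]

OUTCOME = VC-HIT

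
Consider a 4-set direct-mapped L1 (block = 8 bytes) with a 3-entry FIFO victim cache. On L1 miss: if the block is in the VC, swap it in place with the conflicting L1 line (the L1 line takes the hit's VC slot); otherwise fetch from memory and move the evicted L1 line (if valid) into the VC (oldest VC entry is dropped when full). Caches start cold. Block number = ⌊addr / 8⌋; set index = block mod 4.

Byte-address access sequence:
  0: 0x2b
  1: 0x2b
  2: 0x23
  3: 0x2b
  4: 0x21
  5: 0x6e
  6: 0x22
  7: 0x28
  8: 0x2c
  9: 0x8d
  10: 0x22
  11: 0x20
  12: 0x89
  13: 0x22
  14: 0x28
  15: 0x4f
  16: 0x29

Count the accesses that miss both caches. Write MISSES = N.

MISSES = 5

#0 0x2b→b5/s1 MISS; vc=[]
#1 0x2b→b5/s1 L1-HIT; vc=[]
#2 0x23→b4/s0 MISS; vc=[]
#3 0x2b→b5/s1 L1-HIT; vc=[]
#4 0x21→b4/s0 L1-HIT; vc=[]
#5 0x6e→b13/s1 MISS; vc=[5]
#6 0x22→b4/s0 L1-HIT; vc=[5]
#7 0x28→b5/s1 VC-HIT; vc=[13]
#8 0x2c→b5/s1 L1-HIT; vc=[13]
#9 0x8d→b17/s1 MISS; vc=[13,5]
#10 0x22→b4/s0 L1-HIT; vc=[13,5]
#11 0x20→b4/s0 L1-HIT; vc=[13,5]
#12 0x89→b17/s1 L1-HIT; vc=[13,5]
#13 0x22→b4/s0 L1-HIT; vc=[13,5]
#14 0x28→b5/s1 VC-HIT; vc=[13,17]
#15 0x4f→b9/s1 MISS; vc=[13,17,5]
#16 0x29→b5/s1 VC-HIT; vc=[13,17,9]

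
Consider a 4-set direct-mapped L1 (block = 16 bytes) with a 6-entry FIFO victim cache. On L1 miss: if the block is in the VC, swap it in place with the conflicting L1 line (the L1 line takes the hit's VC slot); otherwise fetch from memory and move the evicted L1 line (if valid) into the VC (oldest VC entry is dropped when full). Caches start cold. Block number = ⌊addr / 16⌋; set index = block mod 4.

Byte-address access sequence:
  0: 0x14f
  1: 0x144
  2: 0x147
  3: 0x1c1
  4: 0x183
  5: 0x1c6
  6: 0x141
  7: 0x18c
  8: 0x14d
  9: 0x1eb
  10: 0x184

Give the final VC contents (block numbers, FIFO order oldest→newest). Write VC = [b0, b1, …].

0: 0x14f (blk 20, set 0) → MISS  vc=[]
1: 0x144 (blk 20, set 0) → L1-HIT  vc=[]
2: 0x147 (blk 20, set 0) → L1-HIT  vc=[]
3: 0x1c1 (blk 28, set 0) → MISS  vc=[20]
4: 0x183 (blk 24, set 0) → MISS  vc=[20, 28]
5: 0x1c6 (blk 28, set 0) → VC-HIT  vc=[20, 24]
6: 0x141 (blk 20, set 0) → VC-HIT  vc=[28, 24]
7: 0x18c (blk 24, set 0) → VC-HIT  vc=[28, 20]
8: 0x14d (blk 20, set 0) → VC-HIT  vc=[28, 24]
9: 0x1eb (blk 30, set 2) → MISS  vc=[28, 24]
10: 0x184 (blk 24, set 0) → VC-HIT  vc=[28, 20]

VC = [28, 20]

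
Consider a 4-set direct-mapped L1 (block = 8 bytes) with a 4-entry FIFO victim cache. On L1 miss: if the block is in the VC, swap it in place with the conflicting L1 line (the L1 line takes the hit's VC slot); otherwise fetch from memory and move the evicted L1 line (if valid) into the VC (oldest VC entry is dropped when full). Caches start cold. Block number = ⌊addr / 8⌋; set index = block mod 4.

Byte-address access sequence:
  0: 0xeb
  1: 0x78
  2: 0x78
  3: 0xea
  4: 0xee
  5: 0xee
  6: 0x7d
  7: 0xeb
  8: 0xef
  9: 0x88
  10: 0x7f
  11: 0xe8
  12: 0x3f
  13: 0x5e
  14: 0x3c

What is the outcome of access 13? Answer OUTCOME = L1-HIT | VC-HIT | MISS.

OUTCOME = MISS

0: 0xeb (blk 29, set 1) → MISS  vc=[]
1: 0x78 (blk 15, set 3) → MISS  vc=[]
2: 0x78 (blk 15, set 3) → L1-HIT  vc=[]
3: 0xea (blk 29, set 1) → L1-HIT  vc=[]
4: 0xee (blk 29, set 1) → L1-HIT  vc=[]
5: 0xee (blk 29, set 1) → L1-HIT  vc=[]
6: 0x7d (blk 15, set 3) → L1-HIT  vc=[]
7: 0xeb (blk 29, set 1) → L1-HIT  vc=[]
8: 0xef (blk 29, set 1) → L1-HIT  vc=[]
9: 0x88 (blk 17, set 1) → MISS  vc=[29]
10: 0x7f (blk 15, set 3) → L1-HIT  vc=[29]
11: 0xe8 (blk 29, set 1) → VC-HIT  vc=[17]
12: 0x3f (blk 7, set 3) → MISS  vc=[17, 15]
13: 0x5e (blk 11, set 3) → MISS  vc=[17, 15, 7]
14: 0x3c (blk 7, set 3) → VC-HIT  vc=[17, 15, 11]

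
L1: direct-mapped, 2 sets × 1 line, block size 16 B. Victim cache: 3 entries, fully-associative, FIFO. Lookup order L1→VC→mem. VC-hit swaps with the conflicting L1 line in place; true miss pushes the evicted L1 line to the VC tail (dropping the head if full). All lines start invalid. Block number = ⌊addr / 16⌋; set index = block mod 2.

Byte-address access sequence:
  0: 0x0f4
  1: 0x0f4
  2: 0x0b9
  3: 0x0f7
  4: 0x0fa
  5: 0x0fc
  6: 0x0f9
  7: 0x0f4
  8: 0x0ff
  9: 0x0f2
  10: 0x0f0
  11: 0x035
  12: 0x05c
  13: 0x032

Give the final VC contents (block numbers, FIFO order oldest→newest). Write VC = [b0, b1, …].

VC = [11, 15, 5]

#0 0xf4→b15/s1 MISS; vc=[]
#1 0xf4→b15/s1 L1-HIT; vc=[]
#2 0xb9→b11/s1 MISS; vc=[15]
#3 0xf7→b15/s1 VC-HIT; vc=[11]
#4 0xfa→b15/s1 L1-HIT; vc=[11]
#5 0xfc→b15/s1 L1-HIT; vc=[11]
#6 0xf9→b15/s1 L1-HIT; vc=[11]
#7 0xf4→b15/s1 L1-HIT; vc=[11]
#8 0xff→b15/s1 L1-HIT; vc=[11]
#9 0xf2→b15/s1 L1-HIT; vc=[11]
#10 0xf0→b15/s1 L1-HIT; vc=[11]
#11 0x35→b3/s1 MISS; vc=[11,15]
#12 0x5c→b5/s1 MISS; vc=[11,15,3]
#13 0x32→b3/s1 VC-HIT; vc=[11,15,5]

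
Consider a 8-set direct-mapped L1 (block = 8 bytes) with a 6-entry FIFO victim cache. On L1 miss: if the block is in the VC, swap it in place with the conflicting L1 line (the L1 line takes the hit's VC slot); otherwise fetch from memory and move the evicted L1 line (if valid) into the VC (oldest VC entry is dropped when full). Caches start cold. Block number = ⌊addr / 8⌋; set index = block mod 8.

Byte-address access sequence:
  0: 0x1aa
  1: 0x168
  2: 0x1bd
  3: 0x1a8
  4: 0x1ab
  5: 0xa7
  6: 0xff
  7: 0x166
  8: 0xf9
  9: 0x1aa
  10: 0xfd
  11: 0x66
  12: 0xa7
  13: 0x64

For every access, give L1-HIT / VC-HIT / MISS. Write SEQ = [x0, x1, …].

SEQ = [MISS, MISS, MISS, VC-HIT, L1-HIT, MISS, MISS, MISS, L1-HIT, L1-HIT, L1-HIT, MISS, VC-HIT, VC-HIT]

  [0] addr=0x1aa blk=53 s=5: MISS | VC []
  [1] addr=0x168 blk=45 s=5: MISS | VC [53]
  [2] addr=0x1bd blk=55 s=7: MISS | VC [53]
  [3] addr=0x1a8 blk=53 s=5: VC-HIT | VC [45]
  [4] addr=0x1ab blk=53 s=5: L1-HIT | VC [45]
  [5] addr=0xa7 blk=20 s=4: MISS | VC [45]
  [6] addr=0xff blk=31 s=7: MISS | VC [45, 55]
  [7] addr=0x166 blk=44 s=4: MISS | VC [45, 55, 20]
  [8] addr=0xf9 blk=31 s=7: L1-HIT | VC [45, 55, 20]
  [9] addr=0x1aa blk=53 s=5: L1-HIT | VC [45, 55, 20]
  [10] addr=0xfd blk=31 s=7: L1-HIT | VC [45, 55, 20]
  [11] addr=0x66 blk=12 s=4: MISS | VC [45, 55, 20, 44]
  [12] addr=0xa7 blk=20 s=4: VC-HIT | VC [45, 55, 12, 44]
  [13] addr=0x64 blk=12 s=4: VC-HIT | VC [45, 55, 20, 44]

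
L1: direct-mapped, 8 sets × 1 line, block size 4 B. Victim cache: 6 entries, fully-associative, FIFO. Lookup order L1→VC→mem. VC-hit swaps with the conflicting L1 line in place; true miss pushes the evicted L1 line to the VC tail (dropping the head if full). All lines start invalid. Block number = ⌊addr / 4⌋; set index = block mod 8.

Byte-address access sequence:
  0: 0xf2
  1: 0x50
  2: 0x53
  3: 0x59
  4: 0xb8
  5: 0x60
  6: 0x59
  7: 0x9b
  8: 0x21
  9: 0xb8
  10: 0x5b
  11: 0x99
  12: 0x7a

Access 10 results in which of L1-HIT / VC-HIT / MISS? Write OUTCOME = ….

OUTCOME = VC-HIT

#0 0xf2→b60/s4 MISS; vc=[]
#1 0x50→b20/s4 MISS; vc=[60]
#2 0x53→b20/s4 L1-HIT; vc=[60]
#3 0x59→b22/s6 MISS; vc=[60]
#4 0xb8→b46/s6 MISS; vc=[60,22]
#5 0x60→b24/s0 MISS; vc=[60,22]
#6 0x59→b22/s6 VC-HIT; vc=[60,46]
#7 0x9b→b38/s6 MISS; vc=[60,46,22]
#8 0x21→b8/s0 MISS; vc=[60,46,22,24]
#9 0xb8→b46/s6 VC-HIT; vc=[60,38,22,24]
#10 0x5b→b22/s6 VC-HIT; vc=[60,38,46,24]
#11 0x99→b38/s6 VC-HIT; vc=[60,22,46,24]
#12 0x7a→b30/s6 MISS; vc=[60,22,46,24,38]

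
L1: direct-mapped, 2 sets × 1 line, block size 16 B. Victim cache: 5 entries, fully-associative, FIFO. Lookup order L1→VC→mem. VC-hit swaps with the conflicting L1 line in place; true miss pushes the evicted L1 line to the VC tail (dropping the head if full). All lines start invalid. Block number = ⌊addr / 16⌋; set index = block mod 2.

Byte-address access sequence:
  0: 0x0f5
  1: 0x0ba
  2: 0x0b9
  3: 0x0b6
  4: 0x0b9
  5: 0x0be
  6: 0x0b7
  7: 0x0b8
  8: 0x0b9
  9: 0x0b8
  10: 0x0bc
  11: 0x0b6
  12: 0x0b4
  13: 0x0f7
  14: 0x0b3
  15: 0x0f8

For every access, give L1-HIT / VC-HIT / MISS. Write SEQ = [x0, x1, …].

0: 0xf5 (blk 15, set 1) → MISS  vc=[]
1: 0xba (blk 11, set 1) → MISS  vc=[15]
2: 0xb9 (blk 11, set 1) → L1-HIT  vc=[15]
3: 0xb6 (blk 11, set 1) → L1-HIT  vc=[15]
4: 0xb9 (blk 11, set 1) → L1-HIT  vc=[15]
5: 0xbe (blk 11, set 1) → L1-HIT  vc=[15]
6: 0xb7 (blk 11, set 1) → L1-HIT  vc=[15]
7: 0xb8 (blk 11, set 1) → L1-HIT  vc=[15]
8: 0xb9 (blk 11, set 1) → L1-HIT  vc=[15]
9: 0xb8 (blk 11, set 1) → L1-HIT  vc=[15]
10: 0xbc (blk 11, set 1) → L1-HIT  vc=[15]
11: 0xb6 (blk 11, set 1) → L1-HIT  vc=[15]
12: 0xb4 (blk 11, set 1) → L1-HIT  vc=[15]
13: 0xf7 (blk 15, set 1) → VC-HIT  vc=[11]
14: 0xb3 (blk 11, set 1) → VC-HIT  vc=[15]
15: 0xf8 (blk 15, set 1) → VC-HIT  vc=[11]

SEQ = [MISS, MISS, L1-HIT, L1-HIT, L1-HIT, L1-HIT, L1-HIT, L1-HIT, L1-HIT, L1-HIT, L1-HIT, L1-HIT, L1-HIT, VC-HIT, VC-HIT, VC-HIT]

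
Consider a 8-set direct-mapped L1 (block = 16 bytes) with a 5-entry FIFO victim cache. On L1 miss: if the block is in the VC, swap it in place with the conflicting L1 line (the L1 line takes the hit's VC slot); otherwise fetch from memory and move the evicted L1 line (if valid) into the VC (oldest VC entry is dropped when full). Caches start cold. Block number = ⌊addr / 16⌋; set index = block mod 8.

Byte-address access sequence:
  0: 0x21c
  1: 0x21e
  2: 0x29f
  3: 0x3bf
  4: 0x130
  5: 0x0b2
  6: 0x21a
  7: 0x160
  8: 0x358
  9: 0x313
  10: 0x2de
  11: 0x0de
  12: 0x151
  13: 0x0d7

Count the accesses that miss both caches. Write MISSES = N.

MISSES = 11

  [0] addr=0x21c blk=33 s=1: MISS | VC []
  [1] addr=0x21e blk=33 s=1: L1-HIT | VC []
  [2] addr=0x29f blk=41 s=1: MISS | VC [33]
  [3] addr=0x3bf blk=59 s=3: MISS | VC [33]
  [4] addr=0x130 blk=19 s=3: MISS | VC [33, 59]
  [5] addr=0xb2 blk=11 s=3: MISS | VC [33, 59, 19]
  [6] addr=0x21a blk=33 s=1: VC-HIT | VC [41, 59, 19]
  [7] addr=0x160 blk=22 s=6: MISS | VC [41, 59, 19]
  [8] addr=0x358 blk=53 s=5: MISS | VC [41, 59, 19]
  [9] addr=0x313 blk=49 s=1: MISS | VC [41, 59, 19, 33]
  [10] addr=0x2de blk=45 s=5: MISS | VC [41, 59, 19, 33, 53]
  [11] addr=0xde blk=13 s=5: MISS | VC [59, 19, 33, 53, 45]
  [12] addr=0x151 blk=21 s=5: MISS | VC [19, 33, 53, 45, 13]
  [13] addr=0xd7 blk=13 s=5: VC-HIT | VC [19, 33, 53, 45, 21]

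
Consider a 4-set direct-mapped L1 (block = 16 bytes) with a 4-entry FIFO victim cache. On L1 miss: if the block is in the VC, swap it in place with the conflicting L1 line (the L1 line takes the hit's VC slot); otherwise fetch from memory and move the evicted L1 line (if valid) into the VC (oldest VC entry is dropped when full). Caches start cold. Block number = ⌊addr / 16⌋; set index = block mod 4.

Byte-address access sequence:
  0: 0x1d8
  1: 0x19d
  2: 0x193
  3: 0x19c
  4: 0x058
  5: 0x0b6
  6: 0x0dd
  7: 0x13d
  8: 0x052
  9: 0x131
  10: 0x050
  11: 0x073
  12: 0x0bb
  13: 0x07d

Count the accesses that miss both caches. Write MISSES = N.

  [0] addr=0x1d8 blk=29 s=1: MISS | VC []
  [1] addr=0x19d blk=25 s=1: MISS | VC [29]
  [2] addr=0x193 blk=25 s=1: L1-HIT | VC [29]
  [3] addr=0x19c blk=25 s=1: L1-HIT | VC [29]
  [4] addr=0x58 blk=5 s=1: MISS | VC [29, 25]
  [5] addr=0xb6 blk=11 s=3: MISS | VC [29, 25]
  [6] addr=0xdd blk=13 s=1: MISS | VC [29, 25, 5]
  [7] addr=0x13d blk=19 s=3: MISS | VC [29, 25, 5, 11]
  [8] addr=0x52 blk=5 s=1: VC-HIT | VC [29, 25, 13, 11]
  [9] addr=0x131 blk=19 s=3: L1-HIT | VC [29, 25, 13, 11]
  [10] addr=0x50 blk=5 s=1: L1-HIT | VC [29, 25, 13, 11]
  [11] addr=0x73 blk=7 s=3: MISS | VC [25, 13, 11, 19]
  [12] addr=0xbb blk=11 s=3: VC-HIT | VC [25, 13, 7, 19]
  [13] addr=0x7d blk=7 s=3: VC-HIT | VC [25, 13, 11, 19]

MISSES = 7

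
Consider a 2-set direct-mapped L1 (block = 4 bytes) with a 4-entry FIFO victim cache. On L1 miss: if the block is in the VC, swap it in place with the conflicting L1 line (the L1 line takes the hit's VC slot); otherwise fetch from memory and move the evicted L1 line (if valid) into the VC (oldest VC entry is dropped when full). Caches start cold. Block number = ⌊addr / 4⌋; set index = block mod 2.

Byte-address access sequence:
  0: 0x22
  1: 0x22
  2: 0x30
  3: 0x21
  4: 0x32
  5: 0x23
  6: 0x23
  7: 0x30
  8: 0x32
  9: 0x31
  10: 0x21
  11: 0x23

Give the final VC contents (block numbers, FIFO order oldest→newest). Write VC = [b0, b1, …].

#0 0x22→b8/s0 MISS; vc=[]
#1 0x22→b8/s0 L1-HIT; vc=[]
#2 0x30→b12/s0 MISS; vc=[8]
#3 0x21→b8/s0 VC-HIT; vc=[12]
#4 0x32→b12/s0 VC-HIT; vc=[8]
#5 0x23→b8/s0 VC-HIT; vc=[12]
#6 0x23→b8/s0 L1-HIT; vc=[12]
#7 0x30→b12/s0 VC-HIT; vc=[8]
#8 0x32→b12/s0 L1-HIT; vc=[8]
#9 0x31→b12/s0 L1-HIT; vc=[8]
#10 0x21→b8/s0 VC-HIT; vc=[12]
#11 0x23→b8/s0 L1-HIT; vc=[12]

VC = [12]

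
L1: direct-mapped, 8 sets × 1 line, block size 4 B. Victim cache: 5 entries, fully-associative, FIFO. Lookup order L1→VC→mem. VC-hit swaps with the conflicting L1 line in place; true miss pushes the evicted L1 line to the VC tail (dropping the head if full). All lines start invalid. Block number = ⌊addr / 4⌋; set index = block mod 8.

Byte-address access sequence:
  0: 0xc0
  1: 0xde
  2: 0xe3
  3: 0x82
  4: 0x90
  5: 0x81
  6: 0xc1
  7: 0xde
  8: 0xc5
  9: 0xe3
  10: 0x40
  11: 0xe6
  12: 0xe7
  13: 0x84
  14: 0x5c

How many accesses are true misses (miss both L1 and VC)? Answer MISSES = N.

MISSES = 10

#0 0xc0→b48/s0 MISS; vc=[]
#1 0xde→b55/s7 MISS; vc=[]
#2 0xe3→b56/s0 MISS; vc=[48]
#3 0x82→b32/s0 MISS; vc=[48,56]
#4 0x90→b36/s4 MISS; vc=[48,56]
#5 0x81→b32/s0 L1-HIT; vc=[48,56]
#6 0xc1→b48/s0 VC-HIT; vc=[32,56]
#7 0xde→b55/s7 L1-HIT; vc=[32,56]
#8 0xc5→b49/s1 MISS; vc=[32,56]
#9 0xe3→b56/s0 VC-HIT; vc=[32,48]
#10 0x40→b16/s0 MISS; vc=[32,48,56]
#11 0xe6→b57/s1 MISS; vc=[32,48,56,49]
#12 0xe7→b57/s1 L1-HIT; vc=[32,48,56,49]
#13 0x84→b33/s1 MISS; vc=[32,48,56,49,57]
#14 0x5c→b23/s7 MISS; vc=[48,56,49,57,55]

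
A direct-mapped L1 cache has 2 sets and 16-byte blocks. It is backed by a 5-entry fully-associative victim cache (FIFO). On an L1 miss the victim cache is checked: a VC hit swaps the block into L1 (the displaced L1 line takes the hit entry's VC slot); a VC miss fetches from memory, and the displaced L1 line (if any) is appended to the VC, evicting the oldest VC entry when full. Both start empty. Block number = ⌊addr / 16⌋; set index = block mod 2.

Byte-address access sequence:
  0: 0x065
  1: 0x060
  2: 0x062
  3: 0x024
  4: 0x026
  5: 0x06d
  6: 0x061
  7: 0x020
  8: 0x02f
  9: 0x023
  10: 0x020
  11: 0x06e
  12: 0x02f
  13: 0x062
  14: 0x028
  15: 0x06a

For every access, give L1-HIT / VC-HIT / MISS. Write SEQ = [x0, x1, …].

#0 0x65→b6/s0 MISS; vc=[]
#1 0x60→b6/s0 L1-HIT; vc=[]
#2 0x62→b6/s0 L1-HIT; vc=[]
#3 0x24→b2/s0 MISS; vc=[6]
#4 0x26→b2/s0 L1-HIT; vc=[6]
#5 0x6d→b6/s0 VC-HIT; vc=[2]
#6 0x61→b6/s0 L1-HIT; vc=[2]
#7 0x20→b2/s0 VC-HIT; vc=[6]
#8 0x2f→b2/s0 L1-HIT; vc=[6]
#9 0x23→b2/s0 L1-HIT; vc=[6]
#10 0x20→b2/s0 L1-HIT; vc=[6]
#11 0x6e→b6/s0 VC-HIT; vc=[2]
#12 0x2f→b2/s0 VC-HIT; vc=[6]
#13 0x62→b6/s0 VC-HIT; vc=[2]
#14 0x28→b2/s0 VC-HIT; vc=[6]
#15 0x6a→b6/s0 VC-HIT; vc=[2]

SEQ = [MISS, L1-HIT, L1-HIT, MISS, L1-HIT, VC-HIT, L1-HIT, VC-HIT, L1-HIT, L1-HIT, L1-HIT, VC-HIT, VC-HIT, VC-HIT, VC-HIT, VC-HIT]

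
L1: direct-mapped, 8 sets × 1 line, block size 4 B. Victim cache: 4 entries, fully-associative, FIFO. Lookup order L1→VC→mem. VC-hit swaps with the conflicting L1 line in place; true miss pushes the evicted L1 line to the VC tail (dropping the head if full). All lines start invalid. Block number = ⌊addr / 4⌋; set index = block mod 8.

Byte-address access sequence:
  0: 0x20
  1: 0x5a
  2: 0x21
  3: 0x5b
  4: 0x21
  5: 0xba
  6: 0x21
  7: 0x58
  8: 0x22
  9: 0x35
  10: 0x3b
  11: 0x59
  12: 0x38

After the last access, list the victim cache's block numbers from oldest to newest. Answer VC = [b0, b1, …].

VC = [46, 22]

  [0] addr=0x20 blk=8 s=0: MISS | VC []
  [1] addr=0x5a blk=22 s=6: MISS | VC []
  [2] addr=0x21 blk=8 s=0: L1-HIT | VC []
  [3] addr=0x5b blk=22 s=6: L1-HIT | VC []
  [4] addr=0x21 blk=8 s=0: L1-HIT | VC []
  [5] addr=0xba blk=46 s=6: MISS | VC [22]
  [6] addr=0x21 blk=8 s=0: L1-HIT | VC [22]
  [7] addr=0x58 blk=22 s=6: VC-HIT | VC [46]
  [8] addr=0x22 blk=8 s=0: L1-HIT | VC [46]
  [9] addr=0x35 blk=13 s=5: MISS | VC [46]
  [10] addr=0x3b blk=14 s=6: MISS | VC [46, 22]
  [11] addr=0x59 blk=22 s=6: VC-HIT | VC [46, 14]
  [12] addr=0x38 blk=14 s=6: VC-HIT | VC [46, 22]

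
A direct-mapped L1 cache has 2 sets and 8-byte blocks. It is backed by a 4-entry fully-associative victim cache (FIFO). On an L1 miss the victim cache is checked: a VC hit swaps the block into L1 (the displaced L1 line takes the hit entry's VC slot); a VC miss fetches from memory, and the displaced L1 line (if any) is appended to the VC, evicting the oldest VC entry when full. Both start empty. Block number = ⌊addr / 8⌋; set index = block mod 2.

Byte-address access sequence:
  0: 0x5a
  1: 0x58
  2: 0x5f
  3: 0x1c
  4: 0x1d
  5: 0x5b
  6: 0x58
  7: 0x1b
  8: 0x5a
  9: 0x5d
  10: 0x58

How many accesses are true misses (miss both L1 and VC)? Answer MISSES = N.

0: 0x5a (blk 11, set 1) → MISS  vc=[]
1: 0x58 (blk 11, set 1) → L1-HIT  vc=[]
2: 0x5f (blk 11, set 1) → L1-HIT  vc=[]
3: 0x1c (blk 3, set 1) → MISS  vc=[11]
4: 0x1d (blk 3, set 1) → L1-HIT  vc=[11]
5: 0x5b (blk 11, set 1) → VC-HIT  vc=[3]
6: 0x58 (blk 11, set 1) → L1-HIT  vc=[3]
7: 0x1b (blk 3, set 1) → VC-HIT  vc=[11]
8: 0x5a (blk 11, set 1) → VC-HIT  vc=[3]
9: 0x5d (blk 11, set 1) → L1-HIT  vc=[3]
10: 0x58 (blk 11, set 1) → L1-HIT  vc=[3]

MISSES = 2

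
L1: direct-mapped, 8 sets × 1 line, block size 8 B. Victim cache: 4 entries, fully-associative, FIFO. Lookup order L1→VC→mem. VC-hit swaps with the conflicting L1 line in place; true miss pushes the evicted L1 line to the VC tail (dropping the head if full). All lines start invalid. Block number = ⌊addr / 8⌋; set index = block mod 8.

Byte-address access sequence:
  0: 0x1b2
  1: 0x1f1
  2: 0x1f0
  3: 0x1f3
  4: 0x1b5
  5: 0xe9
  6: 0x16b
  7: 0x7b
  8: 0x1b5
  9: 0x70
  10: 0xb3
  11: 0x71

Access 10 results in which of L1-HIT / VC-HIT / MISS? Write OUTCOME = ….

OUTCOME = MISS

  [0] addr=0x1b2 blk=54 s=6: MISS | VC []
  [1] addr=0x1f1 blk=62 s=6: MISS | VC [54]
  [2] addr=0x1f0 blk=62 s=6: L1-HIT | VC [54]
  [3] addr=0x1f3 blk=62 s=6: L1-HIT | VC [54]
  [4] addr=0x1b5 blk=54 s=6: VC-HIT | VC [62]
  [5] addr=0xe9 blk=29 s=5: MISS | VC [62]
  [6] addr=0x16b blk=45 s=5: MISS | VC [62, 29]
  [7] addr=0x7b blk=15 s=7: MISS | VC [62, 29]
  [8] addr=0x1b5 blk=54 s=6: L1-HIT | VC [62, 29]
  [9] addr=0x70 blk=14 s=6: MISS | VC [62, 29, 54]
  [10] addr=0xb3 blk=22 s=6: MISS | VC [62, 29, 54, 14]
  [11] addr=0x71 blk=14 s=6: VC-HIT | VC [62, 29, 54, 22]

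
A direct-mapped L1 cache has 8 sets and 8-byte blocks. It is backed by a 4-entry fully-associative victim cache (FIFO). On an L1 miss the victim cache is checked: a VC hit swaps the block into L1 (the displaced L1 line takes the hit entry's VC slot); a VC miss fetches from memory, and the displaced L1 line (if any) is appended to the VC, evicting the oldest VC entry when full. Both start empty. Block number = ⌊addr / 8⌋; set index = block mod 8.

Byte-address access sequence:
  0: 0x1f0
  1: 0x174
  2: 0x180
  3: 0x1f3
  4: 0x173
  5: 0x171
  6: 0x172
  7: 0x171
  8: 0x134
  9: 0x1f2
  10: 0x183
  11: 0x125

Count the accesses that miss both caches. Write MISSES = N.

MISSES = 5

#0 0x1f0→b62/s6 MISS; vc=[]
#1 0x174→b46/s6 MISS; vc=[62]
#2 0x180→b48/s0 MISS; vc=[62]
#3 0x1f3→b62/s6 VC-HIT; vc=[46]
#4 0x173→b46/s6 VC-HIT; vc=[62]
#5 0x171→b46/s6 L1-HIT; vc=[62]
#6 0x172→b46/s6 L1-HIT; vc=[62]
#7 0x171→b46/s6 L1-HIT; vc=[62]
#8 0x134→b38/s6 MISS; vc=[62,46]
#9 0x1f2→b62/s6 VC-HIT; vc=[38,46]
#10 0x183→b48/s0 L1-HIT; vc=[38,46]
#11 0x125→b36/s4 MISS; vc=[38,46]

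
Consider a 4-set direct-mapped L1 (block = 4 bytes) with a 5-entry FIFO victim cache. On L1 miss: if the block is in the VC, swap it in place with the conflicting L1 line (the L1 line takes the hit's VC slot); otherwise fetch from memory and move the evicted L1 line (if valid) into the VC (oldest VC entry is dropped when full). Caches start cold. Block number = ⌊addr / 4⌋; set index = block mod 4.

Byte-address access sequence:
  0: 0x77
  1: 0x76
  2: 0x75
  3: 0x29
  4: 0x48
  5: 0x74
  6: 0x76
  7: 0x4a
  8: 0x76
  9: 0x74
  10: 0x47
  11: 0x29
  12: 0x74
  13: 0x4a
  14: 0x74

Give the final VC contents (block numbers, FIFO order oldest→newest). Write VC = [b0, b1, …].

  [0] addr=0x77 blk=29 s=1: MISS | VC []
  [1] addr=0x76 blk=29 s=1: L1-HIT | VC []
  [2] addr=0x75 blk=29 s=1: L1-HIT | VC []
  [3] addr=0x29 blk=10 s=2: MISS | VC []
  [4] addr=0x48 blk=18 s=2: MISS | VC [10]
  [5] addr=0x74 blk=29 s=1: L1-HIT | VC [10]
  [6] addr=0x76 blk=29 s=1: L1-HIT | VC [10]
  [7] addr=0x4a blk=18 s=2: L1-HIT | VC [10]
  [8] addr=0x76 blk=29 s=1: L1-HIT | VC [10]
  [9] addr=0x74 blk=29 s=1: L1-HIT | VC [10]
  [10] addr=0x47 blk=17 s=1: MISS | VC [10, 29]
  [11] addr=0x29 blk=10 s=2: VC-HIT | VC [18, 29]
  [12] addr=0x74 blk=29 s=1: VC-HIT | VC [18, 17]
  [13] addr=0x4a blk=18 s=2: VC-HIT | VC [10, 17]
  [14] addr=0x74 blk=29 s=1: L1-HIT | VC [10, 17]

VC = [10, 17]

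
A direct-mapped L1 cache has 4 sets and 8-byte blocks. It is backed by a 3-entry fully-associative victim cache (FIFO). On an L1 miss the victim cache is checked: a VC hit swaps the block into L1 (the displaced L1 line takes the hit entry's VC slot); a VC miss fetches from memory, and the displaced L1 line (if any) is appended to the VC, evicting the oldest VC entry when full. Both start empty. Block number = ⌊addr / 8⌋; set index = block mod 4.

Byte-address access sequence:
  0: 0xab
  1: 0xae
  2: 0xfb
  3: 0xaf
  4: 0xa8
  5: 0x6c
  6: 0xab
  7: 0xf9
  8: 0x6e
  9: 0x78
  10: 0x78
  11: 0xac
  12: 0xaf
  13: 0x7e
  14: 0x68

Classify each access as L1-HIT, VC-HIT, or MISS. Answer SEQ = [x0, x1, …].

  [0] addr=0xab blk=21 s=1: MISS | VC []
  [1] addr=0xae blk=21 s=1: L1-HIT | VC []
  [2] addr=0xfb blk=31 s=3: MISS | VC []
  [3] addr=0xaf blk=21 s=1: L1-HIT | VC []
  [4] addr=0xa8 blk=21 s=1: L1-HIT | VC []
  [5] addr=0x6c blk=13 s=1: MISS | VC [21]
  [6] addr=0xab blk=21 s=1: VC-HIT | VC [13]
  [7] addr=0xf9 blk=31 s=3: L1-HIT | VC [13]
  [8] addr=0x6e blk=13 s=1: VC-HIT | VC [21]
  [9] addr=0x78 blk=15 s=3: MISS | VC [21, 31]
  [10] addr=0x78 blk=15 s=3: L1-HIT | VC [21, 31]
  [11] addr=0xac blk=21 s=1: VC-HIT | VC [13, 31]
  [12] addr=0xaf blk=21 s=1: L1-HIT | VC [13, 31]
  [13] addr=0x7e blk=15 s=3: L1-HIT | VC [13, 31]
  [14] addr=0x68 blk=13 s=1: VC-HIT | VC [21, 31]

SEQ = [MISS, L1-HIT, MISS, L1-HIT, L1-HIT, MISS, VC-HIT, L1-HIT, VC-HIT, MISS, L1-HIT, VC-HIT, L1-HIT, L1-HIT, VC-HIT]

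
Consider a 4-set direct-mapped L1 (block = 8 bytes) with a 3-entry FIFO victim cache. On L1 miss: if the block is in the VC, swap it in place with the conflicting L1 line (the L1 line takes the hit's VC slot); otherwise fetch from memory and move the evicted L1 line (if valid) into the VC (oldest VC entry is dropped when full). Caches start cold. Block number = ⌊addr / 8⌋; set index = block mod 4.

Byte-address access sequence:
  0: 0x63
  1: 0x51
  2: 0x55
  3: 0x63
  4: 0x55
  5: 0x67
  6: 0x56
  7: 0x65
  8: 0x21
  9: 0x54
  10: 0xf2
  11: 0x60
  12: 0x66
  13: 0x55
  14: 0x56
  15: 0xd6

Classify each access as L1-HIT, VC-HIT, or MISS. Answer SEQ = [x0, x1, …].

SEQ = [MISS, MISS, L1-HIT, L1-HIT, L1-HIT, L1-HIT, L1-HIT, L1-HIT, MISS, L1-HIT, MISS, VC-HIT, L1-HIT, VC-HIT, L1-HIT, MISS]

  [0] addr=0x63 blk=12 s=0: MISS | VC []
  [1] addr=0x51 blk=10 s=2: MISS | VC []
  [2] addr=0x55 blk=10 s=2: L1-HIT | VC []
  [3] addr=0x63 blk=12 s=0: L1-HIT | VC []
  [4] addr=0x55 blk=10 s=2: L1-HIT | VC []
  [5] addr=0x67 blk=12 s=0: L1-HIT | VC []
  [6] addr=0x56 blk=10 s=2: L1-HIT | VC []
  [7] addr=0x65 blk=12 s=0: L1-HIT | VC []
  [8] addr=0x21 blk=4 s=0: MISS | VC [12]
  [9] addr=0x54 blk=10 s=2: L1-HIT | VC [12]
  [10] addr=0xf2 blk=30 s=2: MISS | VC [12, 10]
  [11] addr=0x60 blk=12 s=0: VC-HIT | VC [4, 10]
  [12] addr=0x66 blk=12 s=0: L1-HIT | VC [4, 10]
  [13] addr=0x55 blk=10 s=2: VC-HIT | VC [4, 30]
  [14] addr=0x56 blk=10 s=2: L1-HIT | VC [4, 30]
  [15] addr=0xd6 blk=26 s=2: MISS | VC [4, 30, 10]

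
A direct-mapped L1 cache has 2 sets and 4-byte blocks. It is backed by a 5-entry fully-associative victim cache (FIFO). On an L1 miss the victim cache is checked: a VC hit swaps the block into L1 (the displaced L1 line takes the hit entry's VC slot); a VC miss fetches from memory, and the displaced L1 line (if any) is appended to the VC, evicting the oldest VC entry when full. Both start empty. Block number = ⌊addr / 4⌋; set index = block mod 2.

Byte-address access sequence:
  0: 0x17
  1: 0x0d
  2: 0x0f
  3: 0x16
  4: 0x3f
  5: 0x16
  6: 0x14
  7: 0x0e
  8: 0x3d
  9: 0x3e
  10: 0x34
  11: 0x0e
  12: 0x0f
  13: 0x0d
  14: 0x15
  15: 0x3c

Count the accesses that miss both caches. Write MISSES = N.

0: 0x17 (blk 5, set 1) → MISS  vc=[]
1: 0xd (blk 3, set 1) → MISS  vc=[5]
2: 0xf (blk 3, set 1) → L1-HIT  vc=[5]
3: 0x16 (blk 5, set 1) → VC-HIT  vc=[3]
4: 0x3f (blk 15, set 1) → MISS  vc=[3, 5]
5: 0x16 (blk 5, set 1) → VC-HIT  vc=[3, 15]
6: 0x14 (blk 5, set 1) → L1-HIT  vc=[3, 15]
7: 0xe (blk 3, set 1) → VC-HIT  vc=[5, 15]
8: 0x3d (blk 15, set 1) → VC-HIT  vc=[5, 3]
9: 0x3e (blk 15, set 1) → L1-HIT  vc=[5, 3]
10: 0x34 (blk 13, set 1) → MISS  vc=[5, 3, 15]
11: 0xe (blk 3, set 1) → VC-HIT  vc=[5, 13, 15]
12: 0xf (blk 3, set 1) → L1-HIT  vc=[5, 13, 15]
13: 0xd (blk 3, set 1) → L1-HIT  vc=[5, 13, 15]
14: 0x15 (blk 5, set 1) → VC-HIT  vc=[3, 13, 15]
15: 0x3c (blk 15, set 1) → VC-HIT  vc=[3, 13, 5]

MISSES = 4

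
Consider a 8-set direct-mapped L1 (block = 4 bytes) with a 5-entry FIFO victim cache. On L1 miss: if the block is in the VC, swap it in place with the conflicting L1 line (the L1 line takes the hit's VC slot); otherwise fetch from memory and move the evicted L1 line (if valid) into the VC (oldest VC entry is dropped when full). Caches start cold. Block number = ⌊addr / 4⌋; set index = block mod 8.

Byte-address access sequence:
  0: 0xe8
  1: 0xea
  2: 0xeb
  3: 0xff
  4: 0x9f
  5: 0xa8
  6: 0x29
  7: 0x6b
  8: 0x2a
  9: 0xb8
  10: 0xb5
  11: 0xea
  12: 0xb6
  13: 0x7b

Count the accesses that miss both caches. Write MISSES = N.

MISSES = 9

#0 0xe8→b58/s2 MISS; vc=[]
#1 0xea→b58/s2 L1-HIT; vc=[]
#2 0xeb→b58/s2 L1-HIT; vc=[]
#3 0xff→b63/s7 MISS; vc=[]
#4 0x9f→b39/s7 MISS; vc=[63]
#5 0xa8→b42/s2 MISS; vc=[63,58]
#6 0x29→b10/s2 MISS; vc=[63,58,42]
#7 0x6b→b26/s2 MISS; vc=[63,58,42,10]
#8 0x2a→b10/s2 VC-HIT; vc=[63,58,42,26]
#9 0xb8→b46/s6 MISS; vc=[63,58,42,26]
#10 0xb5→b45/s5 MISS; vc=[63,58,42,26]
#11 0xea→b58/s2 VC-HIT; vc=[63,10,42,26]
#12 0xb6→b45/s5 L1-HIT; vc=[63,10,42,26]
#13 0x7b→b30/s6 MISS; vc=[63,10,42,26,46]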